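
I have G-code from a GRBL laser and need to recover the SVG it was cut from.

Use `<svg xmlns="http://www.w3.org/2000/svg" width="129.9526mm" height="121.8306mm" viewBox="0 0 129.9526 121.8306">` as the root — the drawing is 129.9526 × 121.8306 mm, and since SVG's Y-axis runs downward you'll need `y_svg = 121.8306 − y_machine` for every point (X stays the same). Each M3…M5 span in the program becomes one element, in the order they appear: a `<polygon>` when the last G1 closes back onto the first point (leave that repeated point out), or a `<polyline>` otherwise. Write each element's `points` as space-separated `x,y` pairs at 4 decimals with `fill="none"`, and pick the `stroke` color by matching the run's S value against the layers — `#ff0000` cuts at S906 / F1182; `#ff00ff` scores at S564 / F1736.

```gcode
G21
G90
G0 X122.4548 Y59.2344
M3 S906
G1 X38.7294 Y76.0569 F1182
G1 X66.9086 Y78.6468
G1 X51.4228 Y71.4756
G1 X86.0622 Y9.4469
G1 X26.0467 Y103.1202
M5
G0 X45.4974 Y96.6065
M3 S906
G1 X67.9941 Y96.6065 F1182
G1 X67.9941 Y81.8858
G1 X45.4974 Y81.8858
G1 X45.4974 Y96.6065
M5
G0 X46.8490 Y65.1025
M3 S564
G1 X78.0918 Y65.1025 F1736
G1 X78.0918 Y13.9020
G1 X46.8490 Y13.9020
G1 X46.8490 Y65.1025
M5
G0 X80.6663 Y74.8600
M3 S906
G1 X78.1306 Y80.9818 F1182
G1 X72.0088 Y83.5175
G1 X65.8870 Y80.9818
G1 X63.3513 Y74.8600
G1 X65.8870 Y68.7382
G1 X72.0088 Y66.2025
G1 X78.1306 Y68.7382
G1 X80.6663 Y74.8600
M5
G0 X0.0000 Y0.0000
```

y_svg = 121.8306 − y_m.

[1] S906→`#ff0000` (cut); open run; points: 122.4548,62.5962 38.7294,45.7737 66.9086,43.1838 51.4228,50.3550 86.0622,112.3837 26.0467,18.7104

[2] S906→`#ff0000` (cut); closed run; points: 45.4974,25.2241 67.9941,25.2241 67.9941,39.9448 45.4974,39.9448

[3] S564→`#ff00ff` (score); closed run; points: 46.8490,56.7281 78.0918,56.7281 78.0918,107.9286 46.8490,107.9286

[4] S906→`#ff0000` (cut); closed run; points: 80.6663,46.9706 78.1306,40.8488 72.0088,38.3131 65.8870,40.8488 63.3513,46.9706 65.8870,53.0924 72.0088,55.6281 78.1306,53.0924

<svg xmlns="http://www.w3.org/2000/svg" width="129.9526mm" height="121.8306mm" viewBox="0 0 129.9526 121.8306">
  <polyline points="122.4548,62.5962 38.7294,45.7737 66.9086,43.1838 51.4228,50.3550 86.0622,112.3837 26.0467,18.7104" fill="none" stroke="#ff0000"/>
  <polygon points="45.4974,25.2241 67.9941,25.2241 67.9941,39.9448 45.4974,39.9448" fill="none" stroke="#ff0000"/>
  <polygon points="46.8490,56.7281 78.0918,56.7281 78.0918,107.9286 46.8490,107.9286" fill="none" stroke="#ff00ff"/>
  <polygon points="80.6663,46.9706 78.1306,40.8488 72.0088,38.3131 65.8870,40.8488 63.3513,46.9706 65.8870,53.0924 72.0088,55.6281 78.1306,53.0924" fill="none" stroke="#ff0000"/>
</svg>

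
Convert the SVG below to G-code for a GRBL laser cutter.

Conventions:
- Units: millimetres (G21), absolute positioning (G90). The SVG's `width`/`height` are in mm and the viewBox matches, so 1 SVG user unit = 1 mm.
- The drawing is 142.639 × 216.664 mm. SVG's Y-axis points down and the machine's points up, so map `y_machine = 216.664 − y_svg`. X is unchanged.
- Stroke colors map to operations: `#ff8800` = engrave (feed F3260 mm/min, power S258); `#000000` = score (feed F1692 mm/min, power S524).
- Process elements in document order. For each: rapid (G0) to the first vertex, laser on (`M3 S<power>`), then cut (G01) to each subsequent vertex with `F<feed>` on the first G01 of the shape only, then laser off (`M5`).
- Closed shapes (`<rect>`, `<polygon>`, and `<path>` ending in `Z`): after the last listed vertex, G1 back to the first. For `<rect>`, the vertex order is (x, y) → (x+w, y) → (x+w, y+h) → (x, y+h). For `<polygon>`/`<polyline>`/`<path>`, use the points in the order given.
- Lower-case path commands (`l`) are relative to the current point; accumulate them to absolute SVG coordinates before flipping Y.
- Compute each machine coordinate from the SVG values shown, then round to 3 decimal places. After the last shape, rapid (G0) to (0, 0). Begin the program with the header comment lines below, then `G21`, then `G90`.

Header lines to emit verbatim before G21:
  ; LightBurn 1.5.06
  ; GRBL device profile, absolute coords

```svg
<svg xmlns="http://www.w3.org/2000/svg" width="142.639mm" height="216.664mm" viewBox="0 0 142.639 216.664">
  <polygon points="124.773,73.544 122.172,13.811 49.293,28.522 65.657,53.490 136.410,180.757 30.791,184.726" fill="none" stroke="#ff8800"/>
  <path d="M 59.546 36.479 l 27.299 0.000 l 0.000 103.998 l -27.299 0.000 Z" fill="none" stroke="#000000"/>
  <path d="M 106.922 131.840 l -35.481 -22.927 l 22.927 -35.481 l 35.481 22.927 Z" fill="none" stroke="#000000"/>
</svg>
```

; LightBurn 1.5.06
; GRBL device profile, absolute coords
G21
G90
G0 X124.773 Y143.120
M3 S258
G01 X122.172 Y202.853 F3260
G01 X49.293 Y188.142
G01 X65.657 Y163.174
G01 X136.410 Y35.907
G01 X30.791 Y31.938
G01 X124.773 Y143.120
M5
G0 X59.546 Y180.185
M3 S524
G01 X86.845 Y180.185 F1692
G01 X86.845 Y76.187
G01 X59.546 Y76.187
G01 X59.546 Y180.185
M5
G0 X106.922 Y84.824
M3 S524
G01 X71.441 Y107.751 F1692
G01 X94.368 Y143.232
G01 X129.849 Y120.305
G01 X106.922 Y84.824
M5
G0 X0.000 Y0.000

Since the viewBox matches the mm dimensions, user units are millimetres directly. The only transform is the Y-flip y_m = 216.664 − y_svg.

Shape 1 is a closed polygon drawn with `<polygon>`. Its stroke #ff8800 means engrave at S258, F3260. After flipping Y the toolpath is (124.773,143.120) → (122.172,202.853) → (49.293,188.142) → (65.657,163.174) → (136.410,35.907) → (30.791,31.938) → (124.773,143.120), returning to the start.

Shape 2 is a rectangle drawn with `<path>`. Its stroke #000000 means score at S524, F1692. After flipping Y the toolpath is (59.546,180.185) → (86.845,180.185) → (86.845,76.187) → (59.546,76.187) → (59.546,180.185), returning to the start.

Shape 3 is a regular polygon drawn with `<path>`. Its stroke #000000 means score at S524, F1692. After flipping Y the toolpath is (106.922,84.824) → (71.441,107.751) → (94.368,143.232) → (129.849,120.305) → (106.922,84.824), returning to the start.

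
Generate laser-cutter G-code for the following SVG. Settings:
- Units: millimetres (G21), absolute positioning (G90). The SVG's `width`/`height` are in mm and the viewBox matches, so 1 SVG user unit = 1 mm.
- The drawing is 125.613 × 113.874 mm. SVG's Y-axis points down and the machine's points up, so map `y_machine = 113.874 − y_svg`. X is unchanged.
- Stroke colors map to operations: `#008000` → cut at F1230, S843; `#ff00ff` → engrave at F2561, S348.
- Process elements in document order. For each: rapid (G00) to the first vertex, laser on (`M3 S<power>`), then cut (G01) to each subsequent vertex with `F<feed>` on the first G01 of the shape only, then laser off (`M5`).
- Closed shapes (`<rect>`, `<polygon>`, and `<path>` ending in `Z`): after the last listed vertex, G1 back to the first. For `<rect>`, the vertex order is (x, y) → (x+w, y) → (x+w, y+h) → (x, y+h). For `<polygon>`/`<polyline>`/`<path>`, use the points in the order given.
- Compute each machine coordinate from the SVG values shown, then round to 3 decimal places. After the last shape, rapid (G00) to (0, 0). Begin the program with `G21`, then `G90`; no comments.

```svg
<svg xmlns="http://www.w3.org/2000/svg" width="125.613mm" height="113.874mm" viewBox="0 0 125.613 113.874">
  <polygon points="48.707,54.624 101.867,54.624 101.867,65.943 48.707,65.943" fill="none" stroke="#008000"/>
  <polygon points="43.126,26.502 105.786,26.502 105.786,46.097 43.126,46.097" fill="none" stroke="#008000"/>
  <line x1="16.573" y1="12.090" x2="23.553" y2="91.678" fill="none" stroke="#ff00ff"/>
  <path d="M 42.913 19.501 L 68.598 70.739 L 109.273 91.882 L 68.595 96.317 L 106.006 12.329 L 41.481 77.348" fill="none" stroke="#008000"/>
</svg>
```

viewBox `0 0 125.613 113.874` with mm width/height → 1 unit = 1 mm. Flip: y_m = 113.874 − y_svg.

**Shape 1** — `<polygon>` rectangle, stroke `#008000` → cut (S843, F1230). Machine vertices: (48.707,59.250) → (101.867,59.250) → (101.867,47.931) → (48.707,47.931) → (48.707,59.250). Closed: final G1 returns to the first vertex.

**Shape 2** — `<polygon>` rectangle, stroke `#008000` → cut (S843, F1230). Machine vertices: (43.126,87.372) → (105.786,87.372) → (105.786,67.777) → (43.126,67.777) → (43.126,87.372). Closed: final G1 returns to the first vertex.

**Shape 3** — `<line>` line segment, stroke `#ff00ff` → engrave (S348, F2561). Machine vertices: (16.573,101.784) → (23.553,22.196). Open path.

**Shape 4** — `<path>` open polyline, stroke `#008000` → cut (S843, F1230). Machine vertices: (42.913,94.373) → (68.598,43.135) → (109.273,21.992) → (68.595,17.557) → (106.006,101.545) → (41.481,36.526). Open path.

G21
G90
G00 X48.707 Y59.250
M3 S843
G01 X101.867 Y59.250 F1230
G01 X101.867 Y47.931
G01 X48.707 Y47.931
G01 X48.707 Y59.250
M5
G00 X43.126 Y87.372
M3 S843
G01 X105.786 Y87.372 F1230
G01 X105.786 Y67.777
G01 X43.126 Y67.777
G01 X43.126 Y87.372
M5
G00 X16.573 Y101.784
M3 S348
G01 X23.553 Y22.196 F2561
M5
G00 X42.913 Y94.373
M3 S843
G01 X68.598 Y43.135 F1230
G01 X109.273 Y21.992
G01 X68.595 Y17.557
G01 X106.006 Y101.545
G01 X41.481 Y36.526
M5
G00 X0.000 Y0.000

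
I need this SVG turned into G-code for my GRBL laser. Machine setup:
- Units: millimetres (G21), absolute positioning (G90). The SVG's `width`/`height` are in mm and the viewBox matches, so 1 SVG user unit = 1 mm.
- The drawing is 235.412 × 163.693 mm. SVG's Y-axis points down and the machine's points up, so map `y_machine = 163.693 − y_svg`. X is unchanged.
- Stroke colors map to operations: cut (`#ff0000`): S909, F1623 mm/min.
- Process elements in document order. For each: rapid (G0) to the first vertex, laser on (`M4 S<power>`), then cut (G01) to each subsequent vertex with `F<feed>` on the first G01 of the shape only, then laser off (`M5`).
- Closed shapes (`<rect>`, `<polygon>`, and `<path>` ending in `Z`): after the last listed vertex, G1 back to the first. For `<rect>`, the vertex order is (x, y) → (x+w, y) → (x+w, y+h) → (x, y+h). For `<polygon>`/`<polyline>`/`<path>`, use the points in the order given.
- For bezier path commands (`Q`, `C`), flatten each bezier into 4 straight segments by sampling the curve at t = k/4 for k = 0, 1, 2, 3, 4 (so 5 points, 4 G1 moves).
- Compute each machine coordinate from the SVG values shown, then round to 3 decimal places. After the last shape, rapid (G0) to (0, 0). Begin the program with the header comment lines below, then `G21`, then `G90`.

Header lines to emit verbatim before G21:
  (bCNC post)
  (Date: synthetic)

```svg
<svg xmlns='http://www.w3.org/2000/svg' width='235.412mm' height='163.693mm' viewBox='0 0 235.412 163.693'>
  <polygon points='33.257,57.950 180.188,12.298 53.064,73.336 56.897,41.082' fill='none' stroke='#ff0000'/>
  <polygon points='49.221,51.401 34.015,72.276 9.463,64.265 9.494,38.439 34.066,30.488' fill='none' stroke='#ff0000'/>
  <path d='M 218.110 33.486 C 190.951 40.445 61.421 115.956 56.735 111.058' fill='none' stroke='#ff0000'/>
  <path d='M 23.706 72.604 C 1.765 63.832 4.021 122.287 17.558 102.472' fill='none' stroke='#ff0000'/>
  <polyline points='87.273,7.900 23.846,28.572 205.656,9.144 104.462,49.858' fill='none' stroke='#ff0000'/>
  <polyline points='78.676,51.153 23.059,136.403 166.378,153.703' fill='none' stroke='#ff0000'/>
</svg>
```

(bCNC post)
(Date: synthetic)
G21
G90
G0 X33.257 Y105.743
M4 S909
G01 X180.188 Y151.395 F1623
G01 X53.064 Y90.357
G01 X56.897 Y122.611
G01 X33.257 Y105.743
M5
G0 X49.221 Y112.292
M4 S909
G01 X34.015 Y91.417 F1623
G01 X9.463 Y99.428
G01 X9.494 Y125.254
G01 X34.066 Y133.205
G01 X49.221 Y112.292
M5
G0 X218.110 Y130.207
M4 S909
G01 X182.096 Y114.462 F1623
G01 X128.995 Y86.975
G01 X80.108 Y61.711
G01 X56.735 Y52.635
M5
G0 X23.706 Y91.089
M4 S909
G01 X11.585 Y87.336 F1623
G01 X7.328 Y72.014
G01 X9.722 Y58.762
G01 X17.558 Y61.221
M5
G0 X87.273 Y155.793
M4 S909
G01 X23.846 Y135.121 F1623
G01 X205.656 Y154.549
G01 X104.462 Y113.835
M5
G0 X78.676 Y112.540
M4 S909
G01 X23.059 Y27.290 F1623
G01 X166.378 Y9.990
M5
G0 X0.000 Y0.000

viewBox `0 0 235.412 163.693` with mm width/height → 1 unit = 1 mm. Flip: y_m = 163.693 − y_svg.

**Shape 1** — `<polygon>` closed polygon, stroke `#ff0000` → cut (S909, F1623). Machine vertices: (33.257,105.743) → (180.188,151.395) → (53.064,90.357) → (56.897,122.611) → (33.257,105.743). Closed: final G1 returns to the first vertex.

**Shape 2** — `<polygon>` regular polygon, stroke `#ff0000` → cut (S909, F1623). Machine vertices: (49.221,112.292) → (34.015,91.417) → (9.463,99.428) → (9.494,125.254) → (34.066,133.205) → (49.221,112.292). Closed: final G1 returns to the first vertex.

**Shape 3** — `<path>` cubic bezier, stroke `#ff0000` → cut (S909, F1623). Control points (SVG): P0=(218.110,33.486), P1=(190.951,40.445), P2=(61.421,115.956), P3=(56.735,111.058); sampled at t=k/4. Machine vertices: (218.110,130.207) → (182.096,114.462) → (128.995,86.975) → (80.108,61.711) → (56.735,52.635). Open path.

**Shape 4** — `<path>` cubic bezier, stroke `#ff0000` → cut (S909, F1623). Control points (SVG): P0=(23.706,72.604), P1=(1.765,63.832), P2=(4.021,122.287), P3=(17.558,102.472); sampled at t=k/4. Machine vertices: (23.706,91.089) → (11.585,87.336) → (7.328,72.014) → (9.722,58.762) → (17.558,61.221). Open path.

**Shape 5** — `<polyline>` open polyline, stroke `#ff0000` → cut (S909, F1623). Machine vertices: (87.273,155.793) → (23.846,135.121) → (205.656,154.549) → (104.462,113.835). Open path.

**Shape 6** — `<polyline>` open polyline, stroke `#ff0000` → cut (S909, F1623). Machine vertices: (78.676,112.540) → (23.059,27.290) → (166.378,9.990). Open path.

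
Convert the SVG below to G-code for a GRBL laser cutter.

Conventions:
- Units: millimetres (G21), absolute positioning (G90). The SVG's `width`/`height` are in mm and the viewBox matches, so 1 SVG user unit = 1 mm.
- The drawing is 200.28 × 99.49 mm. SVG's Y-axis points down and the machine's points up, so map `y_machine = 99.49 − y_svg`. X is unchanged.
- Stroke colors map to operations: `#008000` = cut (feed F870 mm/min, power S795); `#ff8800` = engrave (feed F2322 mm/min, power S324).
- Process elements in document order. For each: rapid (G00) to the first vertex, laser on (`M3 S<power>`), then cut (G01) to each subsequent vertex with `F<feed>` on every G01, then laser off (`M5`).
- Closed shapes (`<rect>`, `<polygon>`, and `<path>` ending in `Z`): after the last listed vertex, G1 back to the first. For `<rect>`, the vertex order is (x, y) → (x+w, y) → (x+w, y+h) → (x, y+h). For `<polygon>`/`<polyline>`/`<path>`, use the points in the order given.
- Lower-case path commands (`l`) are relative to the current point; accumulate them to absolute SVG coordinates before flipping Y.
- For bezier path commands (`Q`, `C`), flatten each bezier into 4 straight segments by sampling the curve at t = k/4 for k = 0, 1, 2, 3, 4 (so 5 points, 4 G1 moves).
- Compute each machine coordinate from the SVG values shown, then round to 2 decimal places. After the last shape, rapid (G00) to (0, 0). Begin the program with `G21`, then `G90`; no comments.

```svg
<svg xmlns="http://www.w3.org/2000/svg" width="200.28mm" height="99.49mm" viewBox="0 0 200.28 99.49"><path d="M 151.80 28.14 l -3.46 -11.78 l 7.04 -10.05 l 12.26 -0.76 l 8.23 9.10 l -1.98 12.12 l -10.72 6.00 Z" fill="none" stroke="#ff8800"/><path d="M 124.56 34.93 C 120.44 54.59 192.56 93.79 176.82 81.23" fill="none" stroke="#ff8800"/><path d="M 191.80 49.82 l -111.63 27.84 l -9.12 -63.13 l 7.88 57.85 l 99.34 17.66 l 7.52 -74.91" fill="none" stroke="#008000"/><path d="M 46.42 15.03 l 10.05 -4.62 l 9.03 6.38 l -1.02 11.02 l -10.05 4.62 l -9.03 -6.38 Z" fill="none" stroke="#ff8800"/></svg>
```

G21
G90
G00 X151.80 Y71.35
M3 S324
G01 X148.34 Y83.13 F2322
G01 X155.38 Y93.18 F2322
G01 X167.64 Y93.94 F2322
G01 X175.87 Y84.84 F2322
G01 X173.89 Y72.72 F2322
G01 X163.17 Y66.72 F2322
G01 X151.80 Y71.35 F2322
M5
G00 X124.56 Y64.56
M3 S324
G01 X133.20 Y47.27 F2322
G01 X155.05 Y29.33 F2322
G01 X174.72 Y17.43 F2322
G01 X176.82 Y18.26 F2322
M5
G00 X191.80 Y49.67
M3 S795
G01 X80.17 Y21.83 F870
G01 X71.05 Y84.96 F870
G01 X78.93 Y27.11 F870
G01 X178.27 Y9.45 F870
G01 X185.79 Y84.36 F870
M5
G00 X46.42 Y84.46
M3 S324
G01 X56.47 Y89.08 F2322
G01 X65.50 Y82.70 F2322
G01 X64.48 Y71.68 F2322
G01 X54.43 Y67.06 F2322
G01 X45.40 Y73.44 F2322
G01 X46.42 Y84.46 F2322
M5
G00 X0.00 Y0.00

viewBox `0 0 200.28 99.49` with mm width/height → 1 unit = 1 mm. Flip: y_m = 99.49 − y_svg.

**Shape 1** — `<path>` regular polygon, stroke `#ff8800` → engrave (S324, F2322). Machine vertices: (151.80,71.35) → (148.34,83.13) → (155.38,93.18) → (167.64,93.94) → (175.87,84.84) → (173.89,72.72) → (163.17,66.72) → (151.80,71.35). Closed: final G1 returns to the first vertex.

**Shape 2** — `<path>` cubic bezier, stroke `#ff8800` → engrave (S324, F2322). Control points (SVG): P0=(124.56,34.93), P1=(120.44,54.59), P2=(192.56,93.79), P3=(176.82,81.23); sampled at t=k/4. Machine vertices: (124.56,64.56) → (133.20,47.27) → (155.05,29.33) → (174.72,17.43) → (176.82,18.26). Open path.

**Shape 3** — `<path>` open polyline, stroke `#008000` → cut (S795, F870). Machine vertices: (191.80,49.67) → (80.17,21.83) → (71.05,84.96) → (78.93,27.11) → (178.27,9.45) → (185.79,84.36). Open path.

**Shape 4** — `<path>` regular polygon, stroke `#ff8800` → engrave (S324, F2322). Machine vertices: (46.42,84.46) → (56.47,89.08) → (65.50,82.70) → (64.48,71.68) → (54.43,67.06) → (45.40,73.44) → (46.42,84.46). Closed: final G1 returns to the first vertex.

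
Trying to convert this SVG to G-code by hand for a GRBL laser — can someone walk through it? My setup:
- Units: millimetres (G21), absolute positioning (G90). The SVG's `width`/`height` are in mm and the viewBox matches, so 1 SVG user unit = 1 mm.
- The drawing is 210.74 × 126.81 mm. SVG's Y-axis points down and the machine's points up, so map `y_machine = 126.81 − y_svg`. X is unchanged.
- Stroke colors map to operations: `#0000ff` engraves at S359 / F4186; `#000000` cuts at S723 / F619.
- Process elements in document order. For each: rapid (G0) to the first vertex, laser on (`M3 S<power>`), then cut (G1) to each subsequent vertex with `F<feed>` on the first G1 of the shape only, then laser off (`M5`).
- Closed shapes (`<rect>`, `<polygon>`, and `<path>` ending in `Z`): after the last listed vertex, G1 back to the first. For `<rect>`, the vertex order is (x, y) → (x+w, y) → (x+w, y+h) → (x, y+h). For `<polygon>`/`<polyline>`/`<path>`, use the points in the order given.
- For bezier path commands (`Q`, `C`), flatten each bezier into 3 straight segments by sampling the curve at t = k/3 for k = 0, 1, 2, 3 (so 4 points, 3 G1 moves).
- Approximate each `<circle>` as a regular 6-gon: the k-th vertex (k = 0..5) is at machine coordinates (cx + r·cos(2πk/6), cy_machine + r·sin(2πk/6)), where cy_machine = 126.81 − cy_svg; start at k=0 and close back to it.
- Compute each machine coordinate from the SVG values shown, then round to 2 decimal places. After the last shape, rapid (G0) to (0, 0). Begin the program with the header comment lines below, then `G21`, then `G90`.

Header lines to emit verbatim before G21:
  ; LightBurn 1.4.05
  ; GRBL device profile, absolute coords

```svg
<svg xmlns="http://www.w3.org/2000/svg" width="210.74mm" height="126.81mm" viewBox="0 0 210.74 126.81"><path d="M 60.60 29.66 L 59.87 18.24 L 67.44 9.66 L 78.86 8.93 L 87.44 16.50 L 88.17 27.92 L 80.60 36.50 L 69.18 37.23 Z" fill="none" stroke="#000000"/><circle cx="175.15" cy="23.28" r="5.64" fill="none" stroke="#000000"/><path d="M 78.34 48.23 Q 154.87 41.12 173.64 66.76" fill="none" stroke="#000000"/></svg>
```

; LightBurn 1.4.05
; GRBL device profile, absolute coords
G21
G90
G0 X60.60 Y97.15
M3 S723
G1 X59.87 Y108.57 F619
G1 X67.44 Y117.15
G1 X78.86 Y117.88
G1 X87.44 Y110.31
G1 X88.17 Y98.89
G1 X80.60 Y90.31
G1 X69.18 Y89.58
G1 X60.60 Y97.15
M5
G0 X180.79 Y103.53
M3 S723
G1 X177.97 Y108.41 F619
G1 X172.33 Y108.41
G1 X169.51 Y103.53
G1 X172.33 Y98.65
G1 X177.97 Y98.65
G1 X180.79 Y103.53
M5
G0 X78.34 Y78.58
M3 S723
G1 X122.94 Y79.68 F619
G1 X154.71 Y73.50
G1 X173.64 Y60.05
M5
G0 X0.00 Y0.00

viewBox `0 0 210.74 126.81` with mm width/height → 1 unit = 1 mm. Flip: y_m = 126.81 − y_svg.

**Shape 1** — `<path>` regular polygon, stroke `#000000` → cut (S723, F619). Machine vertices: (60.60,97.15) → (59.87,108.57) → (67.44,117.15) → (78.86,117.88) → (87.44,110.31) → (88.17,98.89) → (80.60,90.31) → (69.18,89.58) → (60.60,97.15). Closed: final G1 returns to the first vertex.

**Shape 2** — `<circle>` circle, stroke `#000000` → cut (S723, F619). Machine vertices: (180.79,103.53) → (177.97,108.41) → (172.33,108.41) → (169.51,103.53) → (172.33,98.65) → (177.97,98.65) → (180.79,103.53). Closed: final G1 returns to the first vertex.

**Shape 3** — `<path>` quadratic bezier, stroke `#000000` → cut (S723, F619). Control points (SVG): P0=(78.34,48.23), P1=(154.87,41.12), P2=(173.64,66.76); sampled at t=k/3. Machine vertices: (78.34,78.58) → (122.94,79.68) → (154.71,73.50) → (173.64,60.05). Open path.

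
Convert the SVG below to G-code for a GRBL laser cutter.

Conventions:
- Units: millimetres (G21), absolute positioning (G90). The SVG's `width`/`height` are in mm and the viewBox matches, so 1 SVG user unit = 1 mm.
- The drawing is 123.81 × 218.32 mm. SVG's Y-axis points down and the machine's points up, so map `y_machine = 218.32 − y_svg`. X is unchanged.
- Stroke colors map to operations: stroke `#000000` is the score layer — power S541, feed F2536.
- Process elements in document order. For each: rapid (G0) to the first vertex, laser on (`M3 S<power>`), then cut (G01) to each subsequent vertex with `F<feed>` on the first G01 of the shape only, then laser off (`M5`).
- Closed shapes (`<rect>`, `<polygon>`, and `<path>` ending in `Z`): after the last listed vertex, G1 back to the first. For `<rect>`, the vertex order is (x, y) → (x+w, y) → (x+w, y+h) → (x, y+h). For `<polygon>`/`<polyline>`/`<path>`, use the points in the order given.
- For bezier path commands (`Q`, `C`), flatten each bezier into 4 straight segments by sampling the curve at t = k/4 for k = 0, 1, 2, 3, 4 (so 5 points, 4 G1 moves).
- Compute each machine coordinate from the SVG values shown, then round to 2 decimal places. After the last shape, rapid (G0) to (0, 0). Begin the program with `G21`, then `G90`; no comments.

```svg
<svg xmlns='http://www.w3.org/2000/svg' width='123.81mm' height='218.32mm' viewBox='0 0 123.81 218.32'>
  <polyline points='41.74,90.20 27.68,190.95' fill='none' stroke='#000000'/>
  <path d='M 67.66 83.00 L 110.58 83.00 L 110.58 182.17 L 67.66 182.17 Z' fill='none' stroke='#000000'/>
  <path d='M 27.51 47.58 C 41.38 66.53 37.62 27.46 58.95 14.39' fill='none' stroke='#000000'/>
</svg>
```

G21
G90
G0 X41.74 Y128.12
M3 S541
G01 X27.68 Y27.37 F2536
M5
G0 X67.66 Y135.32
M3 S541
G01 X110.58 Y135.32 F2536
G01 X110.58 Y36.15
G01 X67.66 Y36.15
G01 X67.66 Y135.32
M5
G0 X27.51 Y170.74
M3 S541
G01 X35.27 Y166.09 F2536
G01 X40.43 Y175.33
G01 X46.99 Y190.57
G01 X58.95 Y203.93
M5
G0 X0.00 Y0.00

viewBox `0 0 123.81 218.32` with mm width/height → 1 unit = 1 mm. Flip: y_m = 218.32 − y_svg.

**Shape 1** — `<polyline>` line segment, stroke `#000000` → score (S541, F2536). Machine vertices: (41.74,128.12) → (27.68,27.37). Open path.

**Shape 2** — `<path>` rectangle, stroke `#000000` → score (S541, F2536). Machine vertices: (67.66,135.32) → (110.58,135.32) → (110.58,36.15) → (67.66,36.15) → (67.66,135.32). Closed: final G1 returns to the first vertex.

**Shape 3** — `<path>` cubic bezier, stroke `#000000` → score (S541, F2536). Control points (SVG): P0=(27.51,47.58), P1=(41.38,66.53), P2=(37.62,27.46), P3=(58.95,14.39); sampled at t=k/4. Machine vertices: (27.51,170.74) → (35.27,166.09) → (40.43,175.33) → (46.99,190.57) → (58.95,203.93). Open path.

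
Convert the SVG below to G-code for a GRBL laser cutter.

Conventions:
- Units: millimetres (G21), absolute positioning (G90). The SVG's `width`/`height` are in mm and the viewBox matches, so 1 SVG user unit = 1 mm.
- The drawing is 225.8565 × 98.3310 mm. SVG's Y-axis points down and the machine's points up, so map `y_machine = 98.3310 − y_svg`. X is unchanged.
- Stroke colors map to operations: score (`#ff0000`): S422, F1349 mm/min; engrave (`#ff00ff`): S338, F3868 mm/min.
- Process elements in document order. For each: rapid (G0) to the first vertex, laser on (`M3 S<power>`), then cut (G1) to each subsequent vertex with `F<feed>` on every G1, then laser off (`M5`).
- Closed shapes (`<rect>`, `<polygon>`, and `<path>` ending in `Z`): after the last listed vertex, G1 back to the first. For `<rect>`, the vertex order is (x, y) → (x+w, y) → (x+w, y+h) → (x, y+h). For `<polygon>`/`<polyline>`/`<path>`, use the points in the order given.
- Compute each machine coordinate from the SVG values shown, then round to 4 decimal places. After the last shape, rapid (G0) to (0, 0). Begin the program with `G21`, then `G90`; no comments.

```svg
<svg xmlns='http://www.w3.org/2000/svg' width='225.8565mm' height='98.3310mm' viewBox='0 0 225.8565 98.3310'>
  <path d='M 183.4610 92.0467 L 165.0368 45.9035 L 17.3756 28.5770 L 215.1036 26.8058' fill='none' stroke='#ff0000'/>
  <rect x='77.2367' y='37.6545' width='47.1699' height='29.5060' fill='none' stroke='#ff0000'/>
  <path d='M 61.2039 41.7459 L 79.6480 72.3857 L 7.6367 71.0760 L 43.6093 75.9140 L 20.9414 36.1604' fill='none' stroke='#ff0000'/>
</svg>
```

viewBox `0 0 225.8565 98.3310` with mm width/height → 1 unit = 1 mm. Flip: y_m = 98.3310 − y_svg.

**Shape 1** — `<path>` open polyline, stroke `#ff0000` → score (S422, F1349). Machine vertices: (183.4610,6.2843) → (165.0368,52.4275) → (17.3756,69.7540) → (215.1036,71.5252). Open path.

**Shape 2** — `<rect>` rectangle, stroke `#ff0000` → score (S422, F1349). Machine vertices: (77.2367,60.6765) → (124.4066,60.6765) → (124.4066,31.1705) → (77.2367,31.1705) → (77.2367,60.6765). Closed: final G1 returns to the first vertex.

**Shape 3** — `<path>` open polyline, stroke `#ff0000` → score (S422, F1349). Machine vertices: (61.2039,56.5851) → (79.6480,25.9453) → (7.6367,27.2550) → (43.6093,22.4170) → (20.9414,62.1706). Open path.

G21
G90
G0 X183.4610 Y6.2843
M3 S422
G1 X165.0368 Y52.4275 F1349
G1 X17.3756 Y69.7540 F1349
G1 X215.1036 Y71.5252 F1349
M5
G0 X77.2367 Y60.6765
M3 S422
G1 X124.4066 Y60.6765 F1349
G1 X124.4066 Y31.1705 F1349
G1 X77.2367 Y31.1705 F1349
G1 X77.2367 Y60.6765 F1349
M5
G0 X61.2039 Y56.5851
M3 S422
G1 X79.6480 Y25.9453 F1349
G1 X7.6367 Y27.2550 F1349
G1 X43.6093 Y22.4170 F1349
G1 X20.9414 Y62.1706 F1349
M5
G0 X0.0000 Y0.0000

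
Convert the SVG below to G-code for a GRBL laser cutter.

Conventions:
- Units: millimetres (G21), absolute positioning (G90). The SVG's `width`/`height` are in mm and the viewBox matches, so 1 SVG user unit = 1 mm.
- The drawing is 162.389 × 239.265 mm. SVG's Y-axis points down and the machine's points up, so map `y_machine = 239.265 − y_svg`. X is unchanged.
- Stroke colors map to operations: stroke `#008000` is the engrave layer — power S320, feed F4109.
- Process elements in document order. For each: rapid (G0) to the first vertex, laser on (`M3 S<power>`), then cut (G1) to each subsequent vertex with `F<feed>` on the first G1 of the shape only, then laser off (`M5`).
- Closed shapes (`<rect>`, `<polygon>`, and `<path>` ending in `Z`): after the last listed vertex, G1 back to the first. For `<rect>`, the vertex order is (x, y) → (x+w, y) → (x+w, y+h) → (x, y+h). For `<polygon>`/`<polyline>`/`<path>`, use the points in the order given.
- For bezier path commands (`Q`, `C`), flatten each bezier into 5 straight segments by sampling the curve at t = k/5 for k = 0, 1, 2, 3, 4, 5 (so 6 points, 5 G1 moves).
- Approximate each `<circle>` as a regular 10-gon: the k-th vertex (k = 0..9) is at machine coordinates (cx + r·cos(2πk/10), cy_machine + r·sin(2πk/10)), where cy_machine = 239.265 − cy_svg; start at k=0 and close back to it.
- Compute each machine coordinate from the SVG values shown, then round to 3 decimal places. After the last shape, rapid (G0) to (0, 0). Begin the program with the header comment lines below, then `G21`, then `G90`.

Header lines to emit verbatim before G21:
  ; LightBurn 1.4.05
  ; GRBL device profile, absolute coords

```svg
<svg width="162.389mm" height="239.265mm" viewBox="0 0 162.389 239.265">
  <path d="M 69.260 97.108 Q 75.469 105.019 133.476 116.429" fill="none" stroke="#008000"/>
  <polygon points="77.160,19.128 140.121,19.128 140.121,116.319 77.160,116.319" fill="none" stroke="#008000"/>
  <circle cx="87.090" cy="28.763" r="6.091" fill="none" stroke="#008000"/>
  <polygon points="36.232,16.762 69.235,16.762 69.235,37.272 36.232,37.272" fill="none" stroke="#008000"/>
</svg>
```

; LightBurn 1.4.05
; GRBL device profile, absolute coords
G21
G90
G0 X69.260 Y142.157
M3 S320
G1 X73.816 Y138.853 F4109
G1 X82.515 Y135.268
G1 X95.358 Y131.404
G1 X112.345 Y127.260
G1 X133.476 Y122.836
M5
G0 X77.160 Y220.137
M3 S320
G1 X140.121 Y220.137 F4109
G1 X140.121 Y122.946
G1 X77.160 Y122.946
G1 X77.160 Y220.137
M5
G0 X93.181 Y210.502
M3 S320
G1 X92.018 Y214.082 F4109
G1 X88.972 Y216.295
G1 X85.208 Y216.295
G1 X82.162 Y214.082
G1 X80.999 Y210.502
G1 X82.162 Y206.922
G1 X85.208 Y204.709
G1 X88.972 Y204.709
G1 X92.018 Y206.922
G1 X93.181 Y210.502
M5
G0 X36.232 Y222.503
M3 S320
G1 X69.235 Y222.503 F4109
G1 X69.235 Y201.993
G1 X36.232 Y201.993
G1 X36.232 Y222.503
M5
G0 X0.000 Y0.000

Since the viewBox matches the mm dimensions, user units are millimetres directly. The only transform is the Y-flip y_m = 239.265 − y_svg.

Shape 1 is a quadratic bezier drawn with `<path>`. Its stroke #008000 means engrave at S320, F4109. After flipping Y the toolpath is (69.260,142.157) → (73.816,138.853) → (82.515,135.268) → (95.358,131.404) → (112.345,127.260) → (133.476,122.836).

Shape 2 is a rectangle drawn with `<polygon>`. Its stroke #008000 means engrave at S320, F4109. After flipping Y the toolpath is (77.160,220.137) → (140.121,220.137) → (140.121,122.946) → (77.160,122.946) → (77.160,220.137), returning to the start.

Shape 3 is a circle drawn with `<circle>`. Its stroke #008000 means engrave at S320, F4109. After flipping Y the toolpath is (93.181,210.502) → (92.018,214.082) → (88.972,216.295) → (85.208,216.295) → (82.162,214.082) → (80.999,210.502) → (82.162,206.922) → (85.208,204.709) → (88.972,204.709) → (92.018,206.922) → (93.181,210.502), returning to the start.

Shape 4 is a rectangle drawn with `<polygon>`. Its stroke #008000 means engrave at S320, F4109. After flipping Y the toolpath is (36.232,222.503) → (69.235,222.503) → (69.235,201.993) → (36.232,201.993) → (36.232,222.503), returning to the start.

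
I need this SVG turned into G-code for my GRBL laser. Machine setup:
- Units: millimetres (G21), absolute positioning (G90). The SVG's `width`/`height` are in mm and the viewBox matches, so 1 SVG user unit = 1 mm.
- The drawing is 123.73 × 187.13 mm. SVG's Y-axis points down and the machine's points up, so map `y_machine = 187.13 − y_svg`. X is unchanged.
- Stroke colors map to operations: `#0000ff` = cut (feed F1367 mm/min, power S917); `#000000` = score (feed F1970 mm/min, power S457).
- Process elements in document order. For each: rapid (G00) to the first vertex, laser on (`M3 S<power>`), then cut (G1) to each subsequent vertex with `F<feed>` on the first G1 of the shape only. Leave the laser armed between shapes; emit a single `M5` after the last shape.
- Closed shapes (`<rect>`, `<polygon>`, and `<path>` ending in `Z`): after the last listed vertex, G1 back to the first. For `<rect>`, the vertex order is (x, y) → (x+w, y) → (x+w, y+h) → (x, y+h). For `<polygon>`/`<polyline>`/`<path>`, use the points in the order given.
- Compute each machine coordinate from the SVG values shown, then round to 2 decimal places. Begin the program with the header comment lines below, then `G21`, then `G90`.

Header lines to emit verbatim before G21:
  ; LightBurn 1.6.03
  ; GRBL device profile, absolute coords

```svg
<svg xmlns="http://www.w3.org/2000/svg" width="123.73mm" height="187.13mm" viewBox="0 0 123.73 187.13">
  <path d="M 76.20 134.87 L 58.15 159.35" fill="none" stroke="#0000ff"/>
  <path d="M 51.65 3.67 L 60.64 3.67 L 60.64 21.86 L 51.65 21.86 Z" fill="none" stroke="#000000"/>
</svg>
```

; LightBurn 1.6.03
; GRBL device profile, absolute coords
G21
G90
G00 X76.20 Y52.26
M3 S917
G1 X58.15 Y27.78 F1367
G00 X51.65 Y183.46
M3 S457
G1 X60.64 Y183.46 F1970
G1 X60.64 Y165.27
G1 X51.65 Y165.27
G1 X51.65 Y183.46
M5

1 u = 1 mm; y_m = 187.13 − y.

[1] `<path>` line segment, #0000ff→cut S917 F1367: (76.20,52.26) → (58.15,27.78)

[2] `<path>` rectangle, #000000→score S457 F1970: (51.65,183.46) → (60.64,183.46) → (60.64,165.27) → (51.65,165.27) → (51.65,183.46) (closed)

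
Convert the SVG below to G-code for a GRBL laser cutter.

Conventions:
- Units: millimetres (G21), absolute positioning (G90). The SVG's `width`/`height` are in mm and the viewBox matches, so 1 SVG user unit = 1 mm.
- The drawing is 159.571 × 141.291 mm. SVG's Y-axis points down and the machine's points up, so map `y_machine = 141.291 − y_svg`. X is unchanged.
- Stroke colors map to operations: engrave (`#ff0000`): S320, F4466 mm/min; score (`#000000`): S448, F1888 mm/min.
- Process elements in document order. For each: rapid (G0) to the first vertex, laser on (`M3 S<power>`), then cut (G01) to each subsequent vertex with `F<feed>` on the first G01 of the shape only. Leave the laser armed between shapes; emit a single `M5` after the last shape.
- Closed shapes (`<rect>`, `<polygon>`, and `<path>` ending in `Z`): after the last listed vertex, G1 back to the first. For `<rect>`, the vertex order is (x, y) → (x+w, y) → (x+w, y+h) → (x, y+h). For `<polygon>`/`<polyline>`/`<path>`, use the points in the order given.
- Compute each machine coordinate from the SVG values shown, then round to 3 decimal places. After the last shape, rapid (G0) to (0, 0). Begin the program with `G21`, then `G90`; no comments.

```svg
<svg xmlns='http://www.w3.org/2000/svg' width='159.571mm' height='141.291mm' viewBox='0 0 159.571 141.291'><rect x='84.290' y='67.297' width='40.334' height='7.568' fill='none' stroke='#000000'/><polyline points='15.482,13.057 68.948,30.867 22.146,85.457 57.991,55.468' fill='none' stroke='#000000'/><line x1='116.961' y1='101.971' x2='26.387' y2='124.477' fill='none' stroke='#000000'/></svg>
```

viewBox `0 0 159.571 141.291` with mm width/height → 1 unit = 1 mm. Flip: y_m = 141.291 − y_svg.

**Shape 1** — `<rect>` rectangle, stroke `#000000` → score (S448, F1888). Machine vertices: (84.290,73.994) → (124.624,73.994) → (124.624,66.426) → (84.290,66.426) → (84.290,73.994). Closed: final G1 returns to the first vertex.

**Shape 2** — `<polyline>` open polyline, stroke `#000000` → score (S448, F1888). Machine vertices: (15.482,128.234) → (68.948,110.424) → (22.146,55.834) → (57.991,85.823). Open path.

**Shape 3** — `<line>` line segment, stroke `#000000` → score (S448, F1888). Machine vertices: (116.961,39.320) → (26.387,16.814). Open path.

G21
G90
G0 X84.290 Y73.994
M3 S448
G01 X124.624 Y73.994 F1888
G01 X124.624 Y66.426
G01 X84.290 Y66.426
G01 X84.290 Y73.994
G0 X15.482 Y128.234
M3 S448
G01 X68.948 Y110.424 F1888
G01 X22.146 Y55.834
G01 X57.991 Y85.823
G0 X116.961 Y39.320
M3 S448
G01 X26.387 Y16.814 F1888
M5
G0 X0.000 Y0.000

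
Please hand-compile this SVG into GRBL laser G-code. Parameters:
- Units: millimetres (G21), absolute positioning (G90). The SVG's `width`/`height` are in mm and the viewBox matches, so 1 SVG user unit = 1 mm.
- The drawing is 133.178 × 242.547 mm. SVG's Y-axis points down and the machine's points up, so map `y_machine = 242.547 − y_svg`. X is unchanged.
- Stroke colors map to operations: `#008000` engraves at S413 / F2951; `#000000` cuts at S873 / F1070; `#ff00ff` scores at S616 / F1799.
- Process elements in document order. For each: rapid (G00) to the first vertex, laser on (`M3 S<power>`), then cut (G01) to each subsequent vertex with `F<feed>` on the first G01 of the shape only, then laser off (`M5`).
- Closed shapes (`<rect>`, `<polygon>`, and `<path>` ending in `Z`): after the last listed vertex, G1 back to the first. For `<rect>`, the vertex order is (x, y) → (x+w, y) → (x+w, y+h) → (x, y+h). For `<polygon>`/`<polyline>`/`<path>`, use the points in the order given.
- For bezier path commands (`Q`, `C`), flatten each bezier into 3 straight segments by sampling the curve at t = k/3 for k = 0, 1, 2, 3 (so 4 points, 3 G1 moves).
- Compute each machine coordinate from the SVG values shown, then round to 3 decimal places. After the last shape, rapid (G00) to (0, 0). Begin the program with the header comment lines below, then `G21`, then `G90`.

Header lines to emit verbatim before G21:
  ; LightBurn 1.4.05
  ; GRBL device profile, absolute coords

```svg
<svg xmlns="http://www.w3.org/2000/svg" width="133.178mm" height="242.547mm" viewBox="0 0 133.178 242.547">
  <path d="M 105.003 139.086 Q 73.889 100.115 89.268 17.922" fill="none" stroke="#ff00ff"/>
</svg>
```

; LightBurn 1.4.05
; GRBL device profile, absolute coords
G21
G90
G00 X105.003 Y103.461
M3 S616
G01 X89.426 Y134.244 F1799
G01 X84.181 Y174.632
G01 X89.268 Y224.625
M5
G00 X0.000 Y0.000

1 u = 1 mm; y_m = 242.547 − y.

[1] `<path>` quadratic bezier, #ff00ff→score S616 F1799: (105.003,103.461) → (89.426,134.244) → (84.181,174.632) → (89.268,224.625)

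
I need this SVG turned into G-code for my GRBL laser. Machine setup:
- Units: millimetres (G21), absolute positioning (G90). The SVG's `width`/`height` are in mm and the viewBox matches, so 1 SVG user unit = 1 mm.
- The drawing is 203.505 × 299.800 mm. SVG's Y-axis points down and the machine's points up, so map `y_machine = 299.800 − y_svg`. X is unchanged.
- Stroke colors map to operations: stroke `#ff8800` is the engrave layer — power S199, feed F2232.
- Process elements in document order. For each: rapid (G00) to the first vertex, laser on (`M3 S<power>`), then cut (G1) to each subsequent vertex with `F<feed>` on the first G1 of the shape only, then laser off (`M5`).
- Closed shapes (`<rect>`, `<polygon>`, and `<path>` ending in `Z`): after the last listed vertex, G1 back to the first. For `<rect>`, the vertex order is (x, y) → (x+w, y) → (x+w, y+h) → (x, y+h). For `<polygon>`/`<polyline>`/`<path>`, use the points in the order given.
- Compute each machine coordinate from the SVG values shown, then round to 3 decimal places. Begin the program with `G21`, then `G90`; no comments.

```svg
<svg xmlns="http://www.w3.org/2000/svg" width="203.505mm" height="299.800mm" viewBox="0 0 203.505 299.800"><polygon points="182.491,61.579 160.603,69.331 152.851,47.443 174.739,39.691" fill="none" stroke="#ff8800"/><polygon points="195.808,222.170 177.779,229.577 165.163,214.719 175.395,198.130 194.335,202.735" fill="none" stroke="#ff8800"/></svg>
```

G21
G90
G00 X182.491 Y238.221
M3 S199
G1 X160.603 Y230.469 F2232
G1 X152.851 Y252.357
G1 X174.739 Y260.109
G1 X182.491 Y238.221
M5
G00 X195.808 Y77.630
M3 S199
G1 X177.779 Y70.223 F2232
G1 X165.163 Y85.081
G1 X175.395 Y101.670
G1 X194.335 Y97.065
G1 X195.808 Y77.630
M5

1 u = 1 mm; y_m = 299.800 − y.

[1] `<polygon>` regular polygon, #ff8800→engrave S199 F2232: (182.491,238.221) → (160.603,230.469) → (152.851,252.357) → (174.739,260.109) → (182.491,238.221) (closed)

[2] `<polygon>` regular polygon, #ff8800→engrave S199 F2232: (195.808,77.630) → (177.779,70.223) → (165.163,85.081) → (175.395,101.670) → (194.335,97.065) → (195.808,77.630) (closed)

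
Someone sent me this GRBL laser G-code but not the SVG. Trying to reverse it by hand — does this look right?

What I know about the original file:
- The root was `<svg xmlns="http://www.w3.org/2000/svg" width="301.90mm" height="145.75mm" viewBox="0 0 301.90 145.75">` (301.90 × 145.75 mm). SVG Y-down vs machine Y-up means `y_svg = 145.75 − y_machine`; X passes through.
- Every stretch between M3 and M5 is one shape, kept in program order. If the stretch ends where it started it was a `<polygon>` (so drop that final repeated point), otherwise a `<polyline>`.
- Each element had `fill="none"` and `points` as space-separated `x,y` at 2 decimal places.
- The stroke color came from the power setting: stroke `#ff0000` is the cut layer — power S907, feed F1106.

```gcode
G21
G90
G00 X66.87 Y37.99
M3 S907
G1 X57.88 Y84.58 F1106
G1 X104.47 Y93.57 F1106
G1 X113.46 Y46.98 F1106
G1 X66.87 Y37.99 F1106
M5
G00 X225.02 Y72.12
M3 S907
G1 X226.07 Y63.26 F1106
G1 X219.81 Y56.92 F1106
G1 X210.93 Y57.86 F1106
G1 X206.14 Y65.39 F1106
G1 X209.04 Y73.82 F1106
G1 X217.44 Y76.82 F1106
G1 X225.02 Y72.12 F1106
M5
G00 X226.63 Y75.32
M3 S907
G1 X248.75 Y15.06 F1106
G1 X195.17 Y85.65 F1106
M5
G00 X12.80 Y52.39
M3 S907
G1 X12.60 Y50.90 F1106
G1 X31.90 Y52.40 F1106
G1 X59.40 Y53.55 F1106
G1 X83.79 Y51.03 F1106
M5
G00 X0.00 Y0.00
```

<svg xmlns="http://www.w3.org/2000/svg" width="301.90mm" height="145.75mm" viewBox="0 0 301.90 145.75">
  <polygon points="66.87,107.76 57.88,61.17 104.47,52.18 113.46,98.77" fill="none" stroke="#ff0000"/>
  <polygon points="225.02,73.63 226.07,82.49 219.81,88.83 210.93,87.89 206.14,80.36 209.04,71.93 217.44,68.93" fill="none" stroke="#ff0000"/>
  <polyline points="226.63,70.43 248.75,130.69 195.17,60.10" fill="none" stroke="#ff0000"/>
  <polyline points="12.80,93.36 12.60,94.85 31.90,93.35 59.40,92.20 83.79,94.72" fill="none" stroke="#ff0000"/>
</svg>

Machine Y-up, SVG Y-down with viewBox height 145.75, so y_svg = 145.75 − y_machine; X carries over. Every run uses S907, so all elements get stroke `#ff0000` (cut).

Run 1: The run returns to its start, so emit a `<polygon>` with points (Y-flipped): 66.87,107.76 57.88,61.17 104.47,52.18 113.46,98.77.

Run 2: The run returns to its start, so emit a `<polygon>` with points (Y-flipped): 225.02,73.63 226.07,82.49 219.81,88.83 210.93,87.89 206.14,80.36 209.04,71.93 217.44,68.93.

Run 3: The run is open, so emit a `<polyline>` with points (Y-flipped): 226.63,70.43 248.75,130.69 195.17,60.10.

Run 4: The run is open, so emit a `<polyline>` with points (Y-flipped): 12.80,93.36 12.60,94.85 31.90,93.35 59.40,92.20 83.79,94.72.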